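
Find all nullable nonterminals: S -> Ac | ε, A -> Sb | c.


A nonterminal is nullable iff some alternative derives ε (directly, or every symbol in it is nullable)
Nullable: {S}


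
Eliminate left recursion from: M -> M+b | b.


Left-recursive alternatives: M+b; non-recursive: b
Introduce M': M -> bM', M' -> +bM' | ε


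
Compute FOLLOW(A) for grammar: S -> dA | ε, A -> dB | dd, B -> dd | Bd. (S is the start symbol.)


$ ∈ FOLLOW(S). For each A -> αBβ: add FIRST(β)\{ε} to FOLLOW(B); if β nullable, add FOLLOW(A).
FOLLOW(A) = {$}


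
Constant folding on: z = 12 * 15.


12 * 15 = 180 at compile time
Optimized: z = 180


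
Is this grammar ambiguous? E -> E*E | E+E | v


'v*v+v' has two parse trees (no precedence encoded between * and +)
Ambiguous


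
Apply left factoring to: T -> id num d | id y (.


Common prefix: 'id'
Factored: T -> id T', T' -> num d | y (


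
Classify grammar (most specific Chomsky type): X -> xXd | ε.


Single nonterminal LHS, but x^n d^n is not regular
Classification: Type 2 (Context-Free)


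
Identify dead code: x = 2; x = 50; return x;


first assignment to x is overwritten before any read
Dead: 'x = 2'


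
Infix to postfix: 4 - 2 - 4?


Left to right (same or higher precedence on left)
Postfix: 4 2 - 4 -


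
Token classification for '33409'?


Pattern: digits only
Type: INTEGER_LITERAL


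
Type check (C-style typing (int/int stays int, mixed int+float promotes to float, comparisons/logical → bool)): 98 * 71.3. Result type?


Operand types: int * float
Rule: mixed int/float promotes to float; int/int stays int
Result type: float


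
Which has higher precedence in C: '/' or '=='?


'/' is multiplicative (level 10); '==' is equality (level 6)
Higher level binds tighter
'/' has higher precedence than '=='


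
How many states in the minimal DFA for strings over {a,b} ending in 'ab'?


Track the longest suffix of input matching a prefix of 'ab': 3 classes (prefixes of length 0..2)
Minimal DFA: 3 states


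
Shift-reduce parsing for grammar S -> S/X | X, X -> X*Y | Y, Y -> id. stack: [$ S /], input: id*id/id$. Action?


no handle ('S/' is not any RHS); shift 'id'
Action: shift


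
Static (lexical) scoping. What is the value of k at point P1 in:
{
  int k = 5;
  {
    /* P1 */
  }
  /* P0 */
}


P1's block does not declare k; resolves to the enclosing declaration at depth 0
k = 5


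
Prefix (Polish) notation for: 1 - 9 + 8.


left-to-right (same/higher precedence on left): tree is (+ (- 1 9) 8)
Prefix: + - 1 9 8


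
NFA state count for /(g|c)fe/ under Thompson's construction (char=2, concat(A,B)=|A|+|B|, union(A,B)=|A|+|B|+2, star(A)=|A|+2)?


Syntax tree has 4 char leaf(s), 1 union(s), 0 star(s)
chars contribute 4×2 = 8; each union adds +2; each star adds +2
Total: 8 + 2 + 0 = 10 states


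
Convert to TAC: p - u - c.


Break into single-operator statements:
t1 = p - u
t2 = t1 - c


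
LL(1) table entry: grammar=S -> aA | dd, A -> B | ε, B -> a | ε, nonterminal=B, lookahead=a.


For [B, a]: 'a' ∈ FIRST(a)
Entry: B -> a


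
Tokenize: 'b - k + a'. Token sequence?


Scan left to right, longest-match per lexeme
Tokens: ID(b), OP(-), ID(k), OP(+), ID(a)


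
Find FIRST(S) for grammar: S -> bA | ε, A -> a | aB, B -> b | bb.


Per alternative of S: FIRST(bA) = {b}; FIRST(ε) = {ε}
FIRST(S) = {b, ε}


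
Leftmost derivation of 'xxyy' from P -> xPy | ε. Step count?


Derivation: P => xPy => xxPyy => xxyy
Steps: 3


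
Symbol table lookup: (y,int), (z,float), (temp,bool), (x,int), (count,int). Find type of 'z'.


Lookup 'z' → type float


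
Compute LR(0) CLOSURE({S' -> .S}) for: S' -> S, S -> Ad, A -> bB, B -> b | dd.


Start: S' -> .S
For each item with dot before a nonterminal B, add B -> .γ for every B-production
Closure: [S' -> .S, S -> .Ad, A -> .bB]


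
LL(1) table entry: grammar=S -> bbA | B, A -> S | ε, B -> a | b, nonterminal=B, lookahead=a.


For [B, a]: 'a' ∈ FIRST(a)
Entry: B -> a


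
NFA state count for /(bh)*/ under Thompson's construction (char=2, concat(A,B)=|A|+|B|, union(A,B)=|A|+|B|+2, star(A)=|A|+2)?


Syntax tree has 2 char leaf(s), 0 union(s), 1 star(s)
chars contribute 2×2 = 4; each union adds +2; each star adds +2
Total: 4 + 0 + 2 = 6 states


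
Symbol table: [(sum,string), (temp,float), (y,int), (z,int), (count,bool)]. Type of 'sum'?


Lookup 'sum' → type string


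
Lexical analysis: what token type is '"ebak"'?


Pattern: double-quoted sequence
Type: STRING_LITERAL


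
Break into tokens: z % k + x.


Scan left to right, longest-match per lexeme
Tokens: ID(z), OP(%), ID(k), OP(+), ID(x)


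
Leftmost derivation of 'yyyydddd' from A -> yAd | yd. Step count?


Derivation: A => yAd => yyAdd => yyyAddd => yyyydddd
Steps: 4


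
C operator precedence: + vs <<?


'+' is additive (level 9); '<<' is shift (level 8)
Higher level binds tighter
'+' has higher precedence than '<<'


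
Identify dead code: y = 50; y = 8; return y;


first assignment to y is overwritten before any read
Dead: 'y = 50'


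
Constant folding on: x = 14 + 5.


14 + 5 = 19 at compile time
Optimized: x = 19


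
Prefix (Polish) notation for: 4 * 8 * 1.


left-to-right (same/higher precedence on left): tree is (* (* 4 8) 1)
Prefix: * * 4 8 1


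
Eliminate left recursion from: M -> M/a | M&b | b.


Left-recursive alternatives: M/a, M&b; non-recursive: b
Introduce M': M -> bM', M' -> /aM' | &bM' | ε


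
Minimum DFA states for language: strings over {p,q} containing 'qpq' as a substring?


KMP-style automaton: 3 progress states + 1 absorbing accept = 4
Minimal DFA: 4 states


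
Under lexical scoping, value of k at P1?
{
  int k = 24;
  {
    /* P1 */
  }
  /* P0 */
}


P1's block does not declare k; resolves to the enclosing declaration at depth 0
k = 24


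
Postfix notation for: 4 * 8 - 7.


Left to right (same or higher precedence on left)
Postfix: 4 8 * 7 -


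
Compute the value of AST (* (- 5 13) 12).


Evaluate inner: (- 5 13) = -8
Evaluate root: (* -8 12) = -96
Result: -96


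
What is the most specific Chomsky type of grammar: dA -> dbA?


LHS has context (more than one symbol) and |LHS| ≤ |RHS|
Classification: Type 1 (Context-Sensitive)


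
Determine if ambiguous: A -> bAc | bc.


balanced b^n…c^n: each string has a unique parse
Unambiguous


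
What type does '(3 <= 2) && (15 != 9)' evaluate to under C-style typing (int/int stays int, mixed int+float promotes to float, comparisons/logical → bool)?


Operand types: bool && bool
Rule: logical operators take bool operands and yield bool
Result type: bool


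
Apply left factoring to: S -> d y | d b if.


Common prefix: 'd'
Factored: S -> d S', S' -> y | b if


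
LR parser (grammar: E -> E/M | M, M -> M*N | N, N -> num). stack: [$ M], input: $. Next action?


lookahead ∉ {*} so M won't extend; reduce E -> M
Action: reduce (E -> M)


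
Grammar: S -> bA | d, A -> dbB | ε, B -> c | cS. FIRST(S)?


Per alternative of S: FIRST(bA) = {b}; FIRST(d) = {d}
FIRST(S) = {b, d}


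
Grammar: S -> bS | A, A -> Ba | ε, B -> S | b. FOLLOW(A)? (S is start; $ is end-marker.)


$ ∈ FOLLOW(S). For each A -> αBβ: add FIRST(β)\{ε} to FOLLOW(B); if β nullable, add FOLLOW(A).
FOLLOW(A) = {$, a}


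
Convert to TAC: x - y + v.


Break into single-operator statements:
t1 = x - y
t2 = t1 + v


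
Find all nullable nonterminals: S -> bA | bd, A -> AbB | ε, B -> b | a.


A nonterminal is nullable iff some alternative derives ε (directly, or every symbol in it is nullable)
Nullable: {A}


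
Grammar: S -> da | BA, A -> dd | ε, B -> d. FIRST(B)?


Per alternative of B: FIRST(d) = {d}
FIRST(B) = {d}


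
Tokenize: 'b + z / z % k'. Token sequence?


Scan left to right, longest-match per lexeme
Tokens: ID(b), OP(+), ID(z), OP(/), ID(z), OP(%), ID(k)


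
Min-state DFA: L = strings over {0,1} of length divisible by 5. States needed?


Track length mod 5: states 0..4, accept at 0
Minimal DFA: 5 states


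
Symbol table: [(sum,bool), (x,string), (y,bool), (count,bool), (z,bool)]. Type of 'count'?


Lookup 'count' → type bool


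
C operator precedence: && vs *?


'*' is multiplicative (level 10); '&&' is logical AND (level 2)
Higher level binds tighter
'*' has higher precedence than '&&'


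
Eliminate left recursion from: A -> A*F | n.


Left-recursive alternatives: A*F; non-recursive: n
Introduce A': A -> nA', A' -> *FA' | ε


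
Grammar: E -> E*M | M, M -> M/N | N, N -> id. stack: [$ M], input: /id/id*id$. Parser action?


shift '/' to continue M -> M/N
Action: shift


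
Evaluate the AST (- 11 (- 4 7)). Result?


Evaluate inner: (- 4 7) = -3
Evaluate root: (- 11 -3) = 14
Result: 14


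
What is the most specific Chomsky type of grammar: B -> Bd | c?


Left-linear: every RHS is a terminal or one nonterminal followed by a terminal
Classification: Type 3 (Regular)


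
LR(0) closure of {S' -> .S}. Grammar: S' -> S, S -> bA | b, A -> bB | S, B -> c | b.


Start: S' -> .S
For each item with dot before a nonterminal B, add B -> .γ for every B-production
Closure: [S' -> .S, S -> .bA, S -> .b]


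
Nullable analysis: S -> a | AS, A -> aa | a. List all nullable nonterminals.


A nonterminal is nullable iff some alternative derives ε (directly, or every symbol in it is nullable)
Nullable: {}


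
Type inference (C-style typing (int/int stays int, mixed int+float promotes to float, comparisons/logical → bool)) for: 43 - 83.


Operand types: int - int
Rule: mixed int/float promotes to float; int/int stays int
Result type: int


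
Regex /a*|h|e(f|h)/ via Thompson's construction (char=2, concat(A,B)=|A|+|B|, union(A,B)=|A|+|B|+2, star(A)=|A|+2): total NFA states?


Syntax tree has 5 char leaf(s), 3 union(s), 1 star(s)
chars contribute 5×2 = 10; each union adds +2; each star adds +2
Total: 10 + 6 + 2 = 18 states


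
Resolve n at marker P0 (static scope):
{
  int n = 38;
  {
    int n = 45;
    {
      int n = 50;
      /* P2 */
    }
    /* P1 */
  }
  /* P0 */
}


n declared in the same block as P0
n = 38


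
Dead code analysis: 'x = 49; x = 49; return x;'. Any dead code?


first assignment to x is overwritten before any read
Dead: 'x = 49'


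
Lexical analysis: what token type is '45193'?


Pattern: digits only
Type: INTEGER_LITERAL


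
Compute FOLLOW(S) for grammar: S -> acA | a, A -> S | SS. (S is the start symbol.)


$ ∈ FOLLOW(S). For each A -> αBβ: add FIRST(β)\{ε} to FOLLOW(B); if β nullable, add FOLLOW(A).
FOLLOW(S) = {$, a}


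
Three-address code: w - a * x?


Break into single-operator statements:
t1 = a * x
t2 = w - t1


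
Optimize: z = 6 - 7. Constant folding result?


6 - 7 = -1 at compile time
Optimized: z = -1


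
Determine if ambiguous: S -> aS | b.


right-linear, alternatives start with distinct terminals 'a' vs 'b': unique leftmost derivation
Unambiguous


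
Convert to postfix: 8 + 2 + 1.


Left to right (same or higher precedence on left)
Postfix: 8 2 + 1 +


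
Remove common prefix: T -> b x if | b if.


Common prefix: 'b'
Factored: T -> b T', T' -> x if | if


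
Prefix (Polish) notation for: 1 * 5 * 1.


left-to-right (same/higher precedence on left): tree is (* (* 1 5) 1)
Prefix: * * 1 5 1


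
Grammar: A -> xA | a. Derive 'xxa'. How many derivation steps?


Derivation: A => xA => xxA => xxa
Steps: 3


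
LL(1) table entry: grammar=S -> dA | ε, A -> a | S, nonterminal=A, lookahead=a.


For [A, a]: 'a' ∈ FIRST(a)
Entry: A -> a


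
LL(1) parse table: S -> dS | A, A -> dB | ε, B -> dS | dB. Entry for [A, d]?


For [A, d]: 'd' ∈ FIRST(dB)
Entry: A -> dB


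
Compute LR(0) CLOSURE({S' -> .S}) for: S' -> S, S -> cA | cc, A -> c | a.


Start: S' -> .S
For each item with dot before a nonterminal B, add B -> .γ for every B-production
Closure: [S' -> .S, S -> .cA, S -> .cc]


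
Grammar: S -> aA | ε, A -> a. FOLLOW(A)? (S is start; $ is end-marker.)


$ ∈ FOLLOW(S). For each A -> αBβ: add FIRST(β)\{ε} to FOLLOW(B); if β nullable, add FOLLOW(A).
FOLLOW(A) = {$}


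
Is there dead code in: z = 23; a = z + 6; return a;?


z is read by a's definition; a is returned
No dead code


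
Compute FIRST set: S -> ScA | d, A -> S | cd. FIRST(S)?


Per alternative of S: FIRST(ScA) = {d}; FIRST(d) = {d}
FIRST(S) = {d}


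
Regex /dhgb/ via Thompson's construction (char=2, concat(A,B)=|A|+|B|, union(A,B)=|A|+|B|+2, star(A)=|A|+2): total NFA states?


Syntax tree has 4 char leaf(s), 0 union(s), 0 star(s)
chars contribute 4×2 = 8; each union adds +2; each star adds +2
Total: 8 + 0 + 0 = 8 states


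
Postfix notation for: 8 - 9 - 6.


Left to right (same or higher precedence on left)
Postfix: 8 9 - 6 -


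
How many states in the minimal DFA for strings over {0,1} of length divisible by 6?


Track length mod 6: states 0..5, accept at 0
Minimal DFA: 6 states


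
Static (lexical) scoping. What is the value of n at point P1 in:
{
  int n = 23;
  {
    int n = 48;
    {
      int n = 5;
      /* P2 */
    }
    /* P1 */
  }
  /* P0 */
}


n declared in the same block as P1
n = 48


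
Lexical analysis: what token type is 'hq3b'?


Pattern: letter/underscore followed by alphanumerics, not a keyword
Type: IDENTIFIER


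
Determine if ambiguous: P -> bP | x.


right-linear, alternatives start with distinct terminals 'b' vs 'x': unique leftmost derivation
Unambiguous


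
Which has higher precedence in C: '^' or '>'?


'>' is relational (level 7); '^' is bitwise XOR (level 4)
Higher level binds tighter
'>' has higher precedence than '^'


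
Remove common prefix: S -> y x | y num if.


Common prefix: 'y'
Factored: S -> y S', S' -> x | num if


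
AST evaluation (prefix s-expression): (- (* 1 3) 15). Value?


Evaluate inner: (* 1 3) = 3
Evaluate root: (- 3 15) = -12
Result: -12


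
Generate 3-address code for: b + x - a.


Break into single-operator statements:
t1 = b + x
t2 = t1 - a


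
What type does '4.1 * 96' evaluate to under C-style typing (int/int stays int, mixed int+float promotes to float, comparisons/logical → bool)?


Operand types: float * int
Rule: mixed int/float promotes to float; int/int stays int
Result type: float


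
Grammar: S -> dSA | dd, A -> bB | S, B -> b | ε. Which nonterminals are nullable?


A nonterminal is nullable iff some alternative derives ε (directly, or every symbol in it is nullable)
Nullable: {B}


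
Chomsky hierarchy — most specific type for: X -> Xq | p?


Left-linear: every RHS is a terminal or one nonterminal followed by a terminal
Classification: Type 3 (Regular)


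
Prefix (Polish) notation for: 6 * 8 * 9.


left-to-right (same/higher precedence on left): tree is (* (* 6 8) 9)
Prefix: * * 6 8 9


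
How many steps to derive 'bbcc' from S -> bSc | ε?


Derivation: S => bSc => bbScc => bbcc
Steps: 3


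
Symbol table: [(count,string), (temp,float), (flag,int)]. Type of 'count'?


Lookup 'count' → type string


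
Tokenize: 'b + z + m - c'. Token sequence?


Scan left to right, longest-match per lexeme
Tokens: ID(b), OP(+), ID(z), OP(+), ID(m), OP(-), ID(c)


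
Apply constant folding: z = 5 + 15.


5 + 15 = 20 at compile time
Optimized: z = 20


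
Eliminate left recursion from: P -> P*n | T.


Left-recursive alternatives: P*n; non-recursive: T
Introduce P': P -> TP', P' -> *nP' | ε


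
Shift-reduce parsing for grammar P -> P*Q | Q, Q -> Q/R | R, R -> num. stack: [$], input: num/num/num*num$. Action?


no handle on stack; shift 'num'
Action: shift


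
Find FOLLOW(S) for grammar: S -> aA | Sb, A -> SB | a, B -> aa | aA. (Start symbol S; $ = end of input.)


$ ∈ FOLLOW(S). For each A -> αBβ: add FIRST(β)\{ε} to FOLLOW(B); if β nullable, add FOLLOW(A).
FOLLOW(S) = {$, a, b}


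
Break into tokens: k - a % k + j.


Scan left to right, longest-match per lexeme
Tokens: ID(k), OP(-), ID(a), OP(%), ID(k), OP(+), ID(j)


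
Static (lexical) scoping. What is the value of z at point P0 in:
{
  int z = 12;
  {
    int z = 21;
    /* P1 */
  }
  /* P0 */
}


z declared in the same block as P0
z = 12


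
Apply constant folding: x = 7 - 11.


7 - 11 = -4 at compile time
Optimized: x = -4


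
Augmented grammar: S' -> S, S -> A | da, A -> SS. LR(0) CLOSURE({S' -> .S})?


Start: S' -> .S
For each item with dot before a nonterminal B, add B -> .γ for every B-production
Closure: [S' -> .S, S -> .A, S -> .da, A -> .SS]


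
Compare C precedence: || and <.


'<' is relational (level 7); '||' is logical OR (level 1)
Higher level binds tighter
'<' has higher precedence than '||'


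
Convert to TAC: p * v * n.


Break into single-operator statements:
t1 = p * v
t2 = t1 * n


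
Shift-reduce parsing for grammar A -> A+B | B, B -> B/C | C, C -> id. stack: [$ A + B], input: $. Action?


handle 'A+B' on top; lookahead ∈ FOLLOW(A) = {+, $}
Action: reduce (A -> A+B)


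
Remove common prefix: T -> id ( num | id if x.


Common prefix: 'id'
Factored: T -> id T', T' -> ( num | if x


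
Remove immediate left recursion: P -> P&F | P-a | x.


Left-recursive alternatives: P&F, P-a; non-recursive: x
Introduce P': P -> xP', P' -> &FP' | -aP' | ε


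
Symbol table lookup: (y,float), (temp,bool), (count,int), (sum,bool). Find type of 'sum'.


Lookup 'sum' → type bool


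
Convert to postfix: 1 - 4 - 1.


Left to right (same or higher precedence on left)
Postfix: 1 4 - 1 -


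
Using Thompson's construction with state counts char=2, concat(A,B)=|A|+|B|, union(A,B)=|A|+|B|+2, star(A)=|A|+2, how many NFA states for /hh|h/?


Syntax tree has 3 char leaf(s), 1 union(s), 0 star(s)
chars contribute 3×2 = 6; each union adds +2; each star adds +2
Total: 6 + 2 + 0 = 8 states


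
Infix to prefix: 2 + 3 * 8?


'*' binds tighter: tree is (+ 2 (* 3 8))
Prefix: + 2 * 3 8


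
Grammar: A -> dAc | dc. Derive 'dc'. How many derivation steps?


Derivation: A => dc
Steps: 1


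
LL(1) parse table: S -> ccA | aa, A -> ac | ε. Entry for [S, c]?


For [S, c]: 'c' ∈ FIRST(ccA)
Entry: S -> ccA


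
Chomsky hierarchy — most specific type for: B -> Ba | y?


Left-linear: every RHS is a terminal or one nonterminal followed by a terminal
Classification: Type 3 (Regular)


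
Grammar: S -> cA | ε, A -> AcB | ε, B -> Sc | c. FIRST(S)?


Per alternative of S: FIRST(cA) = {c}; FIRST(ε) = {ε}
FIRST(S) = {c, ε}


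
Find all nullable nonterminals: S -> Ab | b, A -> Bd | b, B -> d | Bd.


A nonterminal is nullable iff some alternative derives ε (directly, or every symbol in it is nullable)
Nullable: {}


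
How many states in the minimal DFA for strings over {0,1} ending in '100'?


Track the longest suffix of input matching a prefix of '100': 4 classes (prefixes of length 0..3)
Minimal DFA: 4 states


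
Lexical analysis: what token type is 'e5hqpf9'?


Pattern: letter/underscore followed by alphanumerics, not a keyword
Type: IDENTIFIER


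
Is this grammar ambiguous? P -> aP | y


right-linear, alternatives start with distinct terminals 'a' vs 'y': unique leftmost derivation
Unambiguous


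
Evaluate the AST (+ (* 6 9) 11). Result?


Evaluate inner: (* 6 9) = 54
Evaluate root: (+ 54 11) = 65
Result: 65


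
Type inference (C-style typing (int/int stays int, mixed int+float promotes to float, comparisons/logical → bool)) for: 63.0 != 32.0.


Operand types: float != float
Rule: comparison yields bool
Result type: bool


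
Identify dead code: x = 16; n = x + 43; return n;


x is read by n's definition; n is returned
No dead code


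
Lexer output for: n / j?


Scan left to right, longest-match per lexeme
Tokens: ID(n), OP(/), ID(j)


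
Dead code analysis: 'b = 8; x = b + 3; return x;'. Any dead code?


b is read by x's definition; x is returned
No dead code


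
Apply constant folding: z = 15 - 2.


15 - 2 = 13 at compile time
Optimized: z = 13


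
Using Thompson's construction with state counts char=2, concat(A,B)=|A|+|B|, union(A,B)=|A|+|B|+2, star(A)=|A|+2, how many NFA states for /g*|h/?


Syntax tree has 2 char leaf(s), 1 union(s), 1 star(s)
chars contribute 2×2 = 4; each union adds +2; each star adds +2
Total: 4 + 2 + 2 = 8 states


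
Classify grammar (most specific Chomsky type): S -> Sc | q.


Left-linear: every RHS is a terminal or one nonterminal followed by a terminal
Classification: Type 3 (Regular)


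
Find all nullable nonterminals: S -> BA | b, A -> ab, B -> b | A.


A nonterminal is nullable iff some alternative derives ε (directly, or every symbol in it is nullable)
Nullable: {}


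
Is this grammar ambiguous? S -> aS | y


right-linear, alternatives start with distinct terminals 'a' vs 'y': unique leftmost derivation
Unambiguous


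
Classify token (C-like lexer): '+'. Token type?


Pattern: operator symbol
Type: OPERATOR


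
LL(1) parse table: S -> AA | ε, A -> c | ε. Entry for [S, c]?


For [S, c]: 'c' ∈ FIRST(AA)
Entry: S -> AA


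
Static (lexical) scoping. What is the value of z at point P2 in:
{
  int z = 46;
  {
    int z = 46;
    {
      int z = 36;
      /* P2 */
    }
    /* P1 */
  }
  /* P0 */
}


z declared in the same block as P2
z = 36


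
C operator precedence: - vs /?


'/' is multiplicative (level 10); '-' is additive (level 9)
Higher level binds tighter
'/' has higher precedence than '-'


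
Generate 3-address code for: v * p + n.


Break into single-operator statements:
t1 = v * p
t2 = t1 + n


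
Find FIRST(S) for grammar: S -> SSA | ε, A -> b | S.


Per alternative of S: FIRST(SSA) = {b, ε}; FIRST(ε) = {ε}
FIRST(S) = {b, ε}


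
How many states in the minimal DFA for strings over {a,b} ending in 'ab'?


Track the longest suffix of input matching a prefix of 'ab': 3 classes (prefixes of length 0..2)
Minimal DFA: 3 states


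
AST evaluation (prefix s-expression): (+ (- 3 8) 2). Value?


Evaluate inner: (- 3 8) = -5
Evaluate root: (+ -5 2) = -3
Result: -3


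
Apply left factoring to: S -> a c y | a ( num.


Common prefix: 'a'
Factored: S -> a S', S' -> c y | ( num


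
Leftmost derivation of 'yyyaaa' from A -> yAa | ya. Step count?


Derivation: A => yAa => yyAaa => yyyaaa
Steps: 3


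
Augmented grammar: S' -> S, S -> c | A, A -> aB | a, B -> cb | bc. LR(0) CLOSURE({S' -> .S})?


Start: S' -> .S
For each item with dot before a nonterminal B, add B -> .γ for every B-production
Closure: [S' -> .S, S -> .c, S -> .A, A -> .aB, A -> .a]


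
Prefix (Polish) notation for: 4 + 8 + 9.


left-to-right (same/higher precedence on left): tree is (+ (+ 4 8) 9)
Prefix: + + 4 8 9


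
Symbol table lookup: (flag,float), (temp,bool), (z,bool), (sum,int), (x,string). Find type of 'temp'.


Lookup 'temp' → type bool


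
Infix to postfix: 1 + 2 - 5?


Left to right (same or higher precedence on left)
Postfix: 1 2 + 5 -


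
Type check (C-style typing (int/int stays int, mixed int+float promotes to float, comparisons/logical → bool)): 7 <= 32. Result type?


Operand types: int <= int
Rule: comparison yields bool
Result type: bool


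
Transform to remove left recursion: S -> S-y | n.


Left-recursive alternatives: S-y; non-recursive: n
Introduce S': S -> nS', S' -> -yS' | ε


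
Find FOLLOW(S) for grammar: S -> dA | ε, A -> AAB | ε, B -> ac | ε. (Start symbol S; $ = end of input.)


$ ∈ FOLLOW(S). For each A -> αBβ: add FIRST(β)\{ε} to FOLLOW(B); if β nullable, add FOLLOW(A).
FOLLOW(S) = {$}


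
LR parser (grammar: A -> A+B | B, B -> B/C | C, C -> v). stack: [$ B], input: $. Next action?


lookahead ∉ {/} so B won't extend; reduce A -> B
Action: reduce (A -> B)


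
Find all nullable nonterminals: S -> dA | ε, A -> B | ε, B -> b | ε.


A nonterminal is nullable iff some alternative derives ε (directly, or every symbol in it is nullable)
Nullable: {A, B, S}


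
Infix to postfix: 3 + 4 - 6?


Left to right (same or higher precedence on left)
Postfix: 3 4 + 6 -


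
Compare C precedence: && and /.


'/' is multiplicative (level 10); '&&' is logical AND (level 2)
Higher level binds tighter
'/' has higher precedence than '&&'


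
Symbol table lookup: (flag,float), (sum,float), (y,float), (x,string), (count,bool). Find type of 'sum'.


Lookup 'sum' → type float


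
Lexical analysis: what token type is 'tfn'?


Pattern: letter/underscore followed by alphanumerics, not a keyword
Type: IDENTIFIER


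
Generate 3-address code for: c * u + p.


Break into single-operator statements:
t1 = c * u
t2 = t1 + p


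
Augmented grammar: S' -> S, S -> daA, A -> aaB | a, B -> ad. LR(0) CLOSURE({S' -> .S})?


Start: S' -> .S
For each item with dot before a nonterminal B, add B -> .γ for every B-production
Closure: [S' -> .S, S -> .daA]


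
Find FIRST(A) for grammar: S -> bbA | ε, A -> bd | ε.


Per alternative of A: FIRST(bd) = {b}; FIRST(ε) = {ε}
FIRST(A) = {b, ε}


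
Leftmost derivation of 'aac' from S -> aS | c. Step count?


Derivation: S => aS => aaS => aac
Steps: 3


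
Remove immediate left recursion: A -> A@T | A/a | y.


Left-recursive alternatives: A@T, A/a; non-recursive: y
Introduce A': A -> yA', A' -> @TA' | /aA' | ε


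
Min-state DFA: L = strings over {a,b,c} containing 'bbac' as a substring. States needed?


KMP-style automaton: 4 progress states + 1 absorbing accept = 5
Minimal DFA: 5 states


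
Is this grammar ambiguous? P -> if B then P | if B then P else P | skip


dangling else: 'if B then if B then skip else skip' parses two ways
Ambiguous


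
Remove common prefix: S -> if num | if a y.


Common prefix: 'if'
Factored: S -> if S', S' -> num | a y


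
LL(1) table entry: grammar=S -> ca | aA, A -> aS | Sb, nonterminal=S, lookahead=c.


For [S, c]: 'c' ∈ FIRST(ca)
Entry: S -> ca


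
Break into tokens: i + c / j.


Scan left to right, longest-match per lexeme
Tokens: ID(i), OP(+), ID(c), OP(/), ID(j)


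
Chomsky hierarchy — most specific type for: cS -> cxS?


LHS has context (more than one symbol) and |LHS| ≤ |RHS|
Classification: Type 1 (Context-Sensitive)


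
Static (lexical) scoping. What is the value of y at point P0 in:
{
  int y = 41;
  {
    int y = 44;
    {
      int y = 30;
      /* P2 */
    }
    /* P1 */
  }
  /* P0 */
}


y declared in the same block as P0
y = 41


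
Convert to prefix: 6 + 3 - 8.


left-to-right (same/higher precedence on left): tree is (- (+ 6 3) 8)
Prefix: - + 6 3 8


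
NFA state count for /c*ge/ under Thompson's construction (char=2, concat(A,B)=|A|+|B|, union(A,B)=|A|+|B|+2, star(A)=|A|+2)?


Syntax tree has 3 char leaf(s), 0 union(s), 1 star(s)
chars contribute 3×2 = 6; each union adds +2; each star adds +2
Total: 6 + 0 + 2 = 8 states


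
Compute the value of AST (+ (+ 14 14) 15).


Evaluate inner: (+ 14 14) = 28
Evaluate root: (+ 28 15) = 43
Result: 43


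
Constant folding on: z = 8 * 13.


8 * 13 = 104 at compile time
Optimized: z = 104


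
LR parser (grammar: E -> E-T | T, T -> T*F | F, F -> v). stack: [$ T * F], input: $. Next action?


handle 'T*F' on top
Action: reduce (T -> T*F)


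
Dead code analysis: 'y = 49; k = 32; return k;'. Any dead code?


y is assigned but never read
Dead: 'y = 49'


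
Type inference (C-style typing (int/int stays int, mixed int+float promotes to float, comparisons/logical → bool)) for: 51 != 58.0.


Operand types: int != float
Rule: comparison yields bool
Result type: bool


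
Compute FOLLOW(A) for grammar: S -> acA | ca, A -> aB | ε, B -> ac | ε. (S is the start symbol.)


$ ∈ FOLLOW(S). For each A -> αBβ: add FIRST(β)\{ε} to FOLLOW(B); if β nullable, add FOLLOW(A).
FOLLOW(A) = {$}


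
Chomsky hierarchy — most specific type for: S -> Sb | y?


Left-linear: every RHS is a terminal or one nonterminal followed by a terminal
Classification: Type 3 (Regular)


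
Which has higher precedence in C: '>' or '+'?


'+' is additive (level 9); '>' is relational (level 7)
Higher level binds tighter
'+' has higher precedence than '>'


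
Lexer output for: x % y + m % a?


Scan left to right, longest-match per lexeme
Tokens: ID(x), OP(%), ID(y), OP(+), ID(m), OP(%), ID(a)


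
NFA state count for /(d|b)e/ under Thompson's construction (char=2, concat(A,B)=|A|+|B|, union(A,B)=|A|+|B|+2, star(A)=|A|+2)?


Syntax tree has 3 char leaf(s), 1 union(s), 0 star(s)
chars contribute 3×2 = 6; each union adds +2; each star adds +2
Total: 6 + 2 + 0 = 8 states


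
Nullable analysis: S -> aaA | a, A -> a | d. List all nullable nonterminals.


A nonterminal is nullable iff some alternative derives ε (directly, or every symbol in it is nullable)
Nullable: {}


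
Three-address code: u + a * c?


Break into single-operator statements:
t1 = a * c
t2 = u + t1


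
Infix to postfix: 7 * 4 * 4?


Left to right (same or higher precedence on left)
Postfix: 7 4 * 4 *


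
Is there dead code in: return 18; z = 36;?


statement follows a return and is unreachable
Dead: 'z = 36'


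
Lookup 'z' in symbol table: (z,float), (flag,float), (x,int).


Lookup 'z' → type float


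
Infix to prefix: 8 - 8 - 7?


left-to-right (same/higher precedence on left): tree is (- (- 8 8) 7)
Prefix: - - 8 8 7


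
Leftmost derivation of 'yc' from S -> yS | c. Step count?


Derivation: S => yS => yc
Steps: 2


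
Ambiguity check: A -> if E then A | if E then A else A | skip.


dangling else: 'if E then if E then skip else skip' parses two ways
Ambiguous


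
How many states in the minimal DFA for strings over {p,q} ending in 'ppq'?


Track the longest suffix of input matching a prefix of 'ppq': 4 classes (prefixes of length 0..3)
Minimal DFA: 4 states


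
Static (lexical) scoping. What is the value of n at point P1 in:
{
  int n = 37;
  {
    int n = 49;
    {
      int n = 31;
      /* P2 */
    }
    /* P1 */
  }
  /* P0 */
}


n declared in the same block as P1
n = 49


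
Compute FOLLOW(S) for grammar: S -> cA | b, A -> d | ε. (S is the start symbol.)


$ ∈ FOLLOW(S). For each A -> αBβ: add FIRST(β)\{ε} to FOLLOW(B); if β nullable, add FOLLOW(A).
FOLLOW(S) = {$}


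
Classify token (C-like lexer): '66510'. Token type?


Pattern: digits only
Type: INTEGER_LITERAL


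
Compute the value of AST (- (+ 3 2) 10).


Evaluate inner: (+ 3 2) = 5
Evaluate root: (- 5 10) = -5
Result: -5


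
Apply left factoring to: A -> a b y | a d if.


Common prefix: 'a'
Factored: A -> a A', A' -> b y | d if


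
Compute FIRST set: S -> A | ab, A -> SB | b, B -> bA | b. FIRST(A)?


Per alternative of A: FIRST(SB) = {a, b}; FIRST(b) = {b}
FIRST(A) = {a, b}


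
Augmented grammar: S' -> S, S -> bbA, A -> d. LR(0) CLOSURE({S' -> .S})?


Start: S' -> .S
For each item with dot before a nonterminal B, add B -> .γ for every B-production
Closure: [S' -> .S, S -> .bbA]


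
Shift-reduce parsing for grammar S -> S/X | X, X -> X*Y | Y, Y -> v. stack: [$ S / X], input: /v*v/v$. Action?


handle 'S/X' on top; lookahead ∈ FOLLOW(S) = {/, $}
Action: reduce (S -> S/X)


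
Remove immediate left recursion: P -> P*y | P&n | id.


Left-recursive alternatives: P*y, P&n; non-recursive: id
Introduce P': P -> idP', P' -> *yP' | &nP' | ε


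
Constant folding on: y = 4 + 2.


4 + 2 = 6 at compile time
Optimized: y = 6


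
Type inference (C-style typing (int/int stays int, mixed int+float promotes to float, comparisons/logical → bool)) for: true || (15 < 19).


Operand types: bool || bool
Rule: logical operators take bool operands and yield bool
Result type: bool


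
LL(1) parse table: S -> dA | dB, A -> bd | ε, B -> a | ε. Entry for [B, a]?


For [B, a]: 'a' ∈ FIRST(a)
Entry: B -> a


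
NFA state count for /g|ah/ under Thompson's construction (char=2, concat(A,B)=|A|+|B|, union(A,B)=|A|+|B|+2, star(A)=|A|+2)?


Syntax tree has 3 char leaf(s), 1 union(s), 0 star(s)
chars contribute 3×2 = 6; each union adds +2; each star adds +2
Total: 6 + 2 + 0 = 8 states


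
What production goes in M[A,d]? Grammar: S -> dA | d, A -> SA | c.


For [A, d]: 'd' ∈ FIRST(SA)
Entry: A -> SA


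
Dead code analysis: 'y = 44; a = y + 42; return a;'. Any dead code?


y is read by a's definition; a is returned
No dead code


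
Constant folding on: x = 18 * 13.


18 * 13 = 234 at compile time
Optimized: x = 234


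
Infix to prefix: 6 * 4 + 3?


left-to-right (same/higher precedence on left): tree is (+ (* 6 4) 3)
Prefix: + * 6 4 3


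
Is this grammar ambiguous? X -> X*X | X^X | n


'n*n^n' has two parse trees (no precedence encoded between * and ^)
Ambiguous


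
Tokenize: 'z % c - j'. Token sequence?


Scan left to right, longest-match per lexeme
Tokens: ID(z), OP(%), ID(c), OP(-), ID(j)


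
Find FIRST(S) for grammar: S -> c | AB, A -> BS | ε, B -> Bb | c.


Per alternative of S: FIRST(c) = {c}; FIRST(AB) = {c}
FIRST(S) = {c}


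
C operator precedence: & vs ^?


'&' is bitwise AND (level 5); '^' is bitwise XOR (level 4)
Higher level binds tighter
'&' has higher precedence than '^'


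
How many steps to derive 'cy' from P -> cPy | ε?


Derivation: P => cPy => cy
Steps: 2


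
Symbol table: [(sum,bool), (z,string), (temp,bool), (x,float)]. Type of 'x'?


Lookup 'x' → type float


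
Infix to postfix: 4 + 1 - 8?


Left to right (same or higher precedence on left)
Postfix: 4 1 + 8 -


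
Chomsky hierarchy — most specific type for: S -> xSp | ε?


Single nonterminal LHS, but x^n p^n is not regular
Classification: Type 2 (Context-Free)


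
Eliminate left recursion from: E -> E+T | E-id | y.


Left-recursive alternatives: E+T, E-id; non-recursive: y
Introduce E': E -> yE', E' -> +TE' | -idE' | ε


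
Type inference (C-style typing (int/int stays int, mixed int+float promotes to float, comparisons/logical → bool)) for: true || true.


Operand types: bool || bool
Rule: logical operators take bool operands and yield bool
Result type: bool


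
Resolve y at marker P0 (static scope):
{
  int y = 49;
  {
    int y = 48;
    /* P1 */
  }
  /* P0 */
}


y declared in the same block as P0
y = 49


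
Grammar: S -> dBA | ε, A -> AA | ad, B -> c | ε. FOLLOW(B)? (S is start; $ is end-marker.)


$ ∈ FOLLOW(S). For each A -> αBβ: add FIRST(β)\{ε} to FOLLOW(B); if β nullable, add FOLLOW(A).
FOLLOW(B) = {a}


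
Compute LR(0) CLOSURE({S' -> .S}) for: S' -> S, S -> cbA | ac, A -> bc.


Start: S' -> .S
For each item with dot before a nonterminal B, add B -> .γ for every B-production
Closure: [S' -> .S, S -> .cbA, S -> .ac]


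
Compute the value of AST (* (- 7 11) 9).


Evaluate inner: (- 7 11) = -4
Evaluate root: (* -4 9) = -36
Result: -36


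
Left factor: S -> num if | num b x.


Common prefix: 'num'
Factored: S -> num S', S' -> if | b x


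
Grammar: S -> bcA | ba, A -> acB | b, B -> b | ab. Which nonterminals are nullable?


A nonterminal is nullable iff some alternative derives ε (directly, or every symbol in it is nullable)
Nullable: {}


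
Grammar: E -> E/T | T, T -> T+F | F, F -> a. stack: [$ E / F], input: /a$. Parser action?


'F' (not preceded by T+) is the handle for T -> F
Action: reduce (T -> F)


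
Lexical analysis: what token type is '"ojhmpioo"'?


Pattern: double-quoted sequence
Type: STRING_LITERAL


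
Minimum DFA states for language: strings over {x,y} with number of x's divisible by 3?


Track (count of x) mod 3: states 0..2, accept at 0
Minimal DFA: 3 states


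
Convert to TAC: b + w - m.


Break into single-operator statements:
t1 = b + w
t2 = t1 - m


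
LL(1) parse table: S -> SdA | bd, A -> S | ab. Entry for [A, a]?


For [A, a]: 'a' ∈ FIRST(ab)
Entry: A -> ab


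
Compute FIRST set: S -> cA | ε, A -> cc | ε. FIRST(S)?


Per alternative of S: FIRST(cA) = {c}; FIRST(ε) = {ε}
FIRST(S) = {c, ε}


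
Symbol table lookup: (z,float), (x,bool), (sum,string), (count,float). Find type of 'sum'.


Lookup 'sum' → type string


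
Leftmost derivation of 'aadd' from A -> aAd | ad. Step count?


Derivation: A => aAd => aadd
Steps: 2


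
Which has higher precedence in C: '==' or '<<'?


'<<' is shift (level 8); '==' is equality (level 6)
Higher level binds tighter
'<<' has higher precedence than '=='


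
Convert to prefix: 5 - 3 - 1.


left-to-right (same/higher precedence on left): tree is (- (- 5 3) 1)
Prefix: - - 5 3 1


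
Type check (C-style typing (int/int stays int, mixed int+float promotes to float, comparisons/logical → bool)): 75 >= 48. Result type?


Operand types: int >= int
Rule: comparison yields bool
Result type: bool


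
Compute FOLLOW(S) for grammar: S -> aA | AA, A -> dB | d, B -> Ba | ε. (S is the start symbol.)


$ ∈ FOLLOW(S). For each A -> αBβ: add FIRST(β)\{ε} to FOLLOW(B); if β nullable, add FOLLOW(A).
FOLLOW(S) = {$}


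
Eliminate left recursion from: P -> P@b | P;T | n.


Left-recursive alternatives: P@b, P;T; non-recursive: n
Introduce P': P -> nP', P' -> @bP' | ;TP' | ε


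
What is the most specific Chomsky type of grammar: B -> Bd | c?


Left-linear: every RHS is a terminal or one nonterminal followed by a terminal
Classification: Type 3 (Regular)


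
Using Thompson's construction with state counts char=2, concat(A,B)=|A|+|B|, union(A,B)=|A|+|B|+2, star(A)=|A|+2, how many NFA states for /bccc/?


Syntax tree has 4 char leaf(s), 0 union(s), 0 star(s)
chars contribute 4×2 = 8; each union adds +2; each star adds +2
Total: 8 + 0 + 0 = 8 states


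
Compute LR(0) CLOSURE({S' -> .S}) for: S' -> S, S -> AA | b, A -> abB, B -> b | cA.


Start: S' -> .S
For each item with dot before a nonterminal B, add B -> .γ for every B-production
Closure: [S' -> .S, S -> .AA, S -> .b, A -> .abB]


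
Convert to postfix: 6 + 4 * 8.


* has higher precedence, evaluate 4*8 first
Postfix: 6 4 8 * +


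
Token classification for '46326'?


Pattern: digits only
Type: INTEGER_LITERAL


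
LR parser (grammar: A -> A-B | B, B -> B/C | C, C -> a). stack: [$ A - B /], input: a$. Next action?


no handle; shift 'a'
Action: shift


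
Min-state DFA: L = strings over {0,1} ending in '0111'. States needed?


Track the longest suffix of input matching a prefix of '0111': 5 classes (prefixes of length 0..4)
Minimal DFA: 5 states


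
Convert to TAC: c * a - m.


Break into single-operator statements:
t1 = c * a
t2 = t1 - m


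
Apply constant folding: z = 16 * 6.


16 * 6 = 96 at compile time
Optimized: z = 96


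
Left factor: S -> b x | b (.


Common prefix: 'b'
Factored: S -> b S', S' -> x | (


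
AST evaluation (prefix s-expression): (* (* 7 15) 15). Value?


Evaluate inner: (* 7 15) = 105
Evaluate root: (* 105 15) = 1575
Result: 1575


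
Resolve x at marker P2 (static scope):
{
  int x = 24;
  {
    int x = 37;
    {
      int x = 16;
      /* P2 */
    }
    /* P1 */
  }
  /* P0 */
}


x declared in the same block as P2
x = 16
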